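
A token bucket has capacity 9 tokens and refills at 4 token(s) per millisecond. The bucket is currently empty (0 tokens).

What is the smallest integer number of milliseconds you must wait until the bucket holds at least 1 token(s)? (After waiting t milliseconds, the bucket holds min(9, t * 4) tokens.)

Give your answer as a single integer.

Need t * 4 >= 1, so t >= 1/4.
Smallest integer t = ceil(1/4) = 1.

Answer: 1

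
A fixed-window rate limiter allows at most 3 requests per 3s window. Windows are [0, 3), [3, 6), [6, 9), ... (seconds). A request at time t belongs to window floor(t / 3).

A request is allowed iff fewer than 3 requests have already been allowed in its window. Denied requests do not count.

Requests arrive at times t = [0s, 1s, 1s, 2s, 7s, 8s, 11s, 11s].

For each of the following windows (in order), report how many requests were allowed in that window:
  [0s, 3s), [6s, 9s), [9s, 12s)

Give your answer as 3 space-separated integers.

Answer: 3 2 2

Derivation:
Processing requests:
  req#1 t=0s (window 0): ALLOW
  req#2 t=1s (window 0): ALLOW
  req#3 t=1s (window 0): ALLOW
  req#4 t=2s (window 0): DENY
  req#5 t=7s (window 2): ALLOW
  req#6 t=8s (window 2): ALLOW
  req#7 t=11s (window 3): ALLOW
  req#8 t=11s (window 3): ALLOW

Allowed counts by window: 3 2 2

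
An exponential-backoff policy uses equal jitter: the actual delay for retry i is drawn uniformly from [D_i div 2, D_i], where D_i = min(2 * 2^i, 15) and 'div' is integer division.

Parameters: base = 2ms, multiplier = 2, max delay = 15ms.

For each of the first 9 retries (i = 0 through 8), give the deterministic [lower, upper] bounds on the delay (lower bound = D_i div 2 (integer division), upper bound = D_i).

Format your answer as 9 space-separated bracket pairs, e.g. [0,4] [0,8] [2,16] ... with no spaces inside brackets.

Computing bounds per retry:
  i=0: D_i=min(2*2^0,15)=2, bounds=[1,2]
  i=1: D_i=min(2*2^1,15)=4, bounds=[2,4]
  i=2: D_i=min(2*2^2,15)=8, bounds=[4,8]
  i=3: D_i=min(2*2^3,15)=15, bounds=[7,15]
  i=4: D_i=min(2*2^4,15)=15, bounds=[7,15]
  i=5: D_i=min(2*2^5,15)=15, bounds=[7,15]
  i=6: D_i=min(2*2^6,15)=15, bounds=[7,15]
  i=7: D_i=min(2*2^7,15)=15, bounds=[7,15]
  i=8: D_i=min(2*2^8,15)=15, bounds=[7,15]

Answer: [1,2] [2,4] [4,8] [7,15] [7,15] [7,15] [7,15] [7,15] [7,15]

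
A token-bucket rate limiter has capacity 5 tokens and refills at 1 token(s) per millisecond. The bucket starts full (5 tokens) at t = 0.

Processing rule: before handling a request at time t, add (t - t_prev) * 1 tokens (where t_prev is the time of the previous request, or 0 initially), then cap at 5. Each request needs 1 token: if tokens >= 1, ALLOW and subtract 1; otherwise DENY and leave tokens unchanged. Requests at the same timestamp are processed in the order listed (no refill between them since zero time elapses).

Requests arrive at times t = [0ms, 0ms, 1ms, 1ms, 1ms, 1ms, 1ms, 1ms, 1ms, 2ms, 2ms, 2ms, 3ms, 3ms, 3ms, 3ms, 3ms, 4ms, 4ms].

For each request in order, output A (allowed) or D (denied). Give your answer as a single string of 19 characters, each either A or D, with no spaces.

Answer: AAAAAADDDADDADDDDAD

Derivation:
Simulating step by step:
  req#1 t=0ms: ALLOW
  req#2 t=0ms: ALLOW
  req#3 t=1ms: ALLOW
  req#4 t=1ms: ALLOW
  req#5 t=1ms: ALLOW
  req#6 t=1ms: ALLOW
  req#7 t=1ms: DENY
  req#8 t=1ms: DENY
  req#9 t=1ms: DENY
  req#10 t=2ms: ALLOW
  req#11 t=2ms: DENY
  req#12 t=2ms: DENY
  req#13 t=3ms: ALLOW
  req#14 t=3ms: DENY
  req#15 t=3ms: DENY
  req#16 t=3ms: DENY
  req#17 t=3ms: DENY
  req#18 t=4ms: ALLOW
  req#19 t=4ms: DENY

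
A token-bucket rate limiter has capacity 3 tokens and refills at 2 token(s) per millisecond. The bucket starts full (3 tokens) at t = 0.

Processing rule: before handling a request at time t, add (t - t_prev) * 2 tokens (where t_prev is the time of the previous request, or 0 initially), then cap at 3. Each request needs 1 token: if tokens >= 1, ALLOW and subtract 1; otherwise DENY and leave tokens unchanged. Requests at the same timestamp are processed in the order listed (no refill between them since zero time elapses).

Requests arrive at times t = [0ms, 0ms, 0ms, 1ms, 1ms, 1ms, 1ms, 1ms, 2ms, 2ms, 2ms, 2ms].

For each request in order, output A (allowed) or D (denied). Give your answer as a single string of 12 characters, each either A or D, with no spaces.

Simulating step by step:
  req#1 t=0ms: ALLOW
  req#2 t=0ms: ALLOW
  req#3 t=0ms: ALLOW
  req#4 t=1ms: ALLOW
  req#5 t=1ms: ALLOW
  req#6 t=1ms: DENY
  req#7 t=1ms: DENY
  req#8 t=1ms: DENY
  req#9 t=2ms: ALLOW
  req#10 t=2ms: ALLOW
  req#11 t=2ms: DENY
  req#12 t=2ms: DENY

Answer: AAAAADDDAADD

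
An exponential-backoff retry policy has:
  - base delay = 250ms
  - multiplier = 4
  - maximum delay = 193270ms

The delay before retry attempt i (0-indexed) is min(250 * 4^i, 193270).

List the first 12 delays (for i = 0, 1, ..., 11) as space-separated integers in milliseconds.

Computing each delay:
  i=0: min(250*4^0, 193270) = 250
  i=1: min(250*4^1, 193270) = 1000
  i=2: min(250*4^2, 193270) = 4000
  i=3: min(250*4^3, 193270) = 16000
  i=4: min(250*4^4, 193270) = 64000
  i=5: min(250*4^5, 193270) = 193270
  i=6: min(250*4^6, 193270) = 193270
  i=7: min(250*4^7, 193270) = 193270
  i=8: min(250*4^8, 193270) = 193270
  i=9: min(250*4^9, 193270) = 193270
  i=10: min(250*4^10, 193270) = 193270
  i=11: min(250*4^11, 193270) = 193270

Answer: 250 1000 4000 16000 64000 193270 193270 193270 193270 193270 193270 193270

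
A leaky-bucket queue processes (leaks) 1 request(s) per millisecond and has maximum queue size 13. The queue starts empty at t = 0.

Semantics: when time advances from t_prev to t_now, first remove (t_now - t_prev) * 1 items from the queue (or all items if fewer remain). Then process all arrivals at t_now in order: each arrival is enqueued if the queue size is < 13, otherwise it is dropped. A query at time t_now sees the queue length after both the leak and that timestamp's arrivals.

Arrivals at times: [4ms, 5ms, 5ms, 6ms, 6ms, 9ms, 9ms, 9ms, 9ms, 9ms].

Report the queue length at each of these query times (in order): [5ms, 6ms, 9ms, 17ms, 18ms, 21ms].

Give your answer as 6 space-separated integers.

Queue lengths at query times:
  query t=5ms: backlog = 2
  query t=6ms: backlog = 3
  query t=9ms: backlog = 5
  query t=17ms: backlog = 0
  query t=18ms: backlog = 0
  query t=21ms: backlog = 0

Answer: 2 3 5 0 0 0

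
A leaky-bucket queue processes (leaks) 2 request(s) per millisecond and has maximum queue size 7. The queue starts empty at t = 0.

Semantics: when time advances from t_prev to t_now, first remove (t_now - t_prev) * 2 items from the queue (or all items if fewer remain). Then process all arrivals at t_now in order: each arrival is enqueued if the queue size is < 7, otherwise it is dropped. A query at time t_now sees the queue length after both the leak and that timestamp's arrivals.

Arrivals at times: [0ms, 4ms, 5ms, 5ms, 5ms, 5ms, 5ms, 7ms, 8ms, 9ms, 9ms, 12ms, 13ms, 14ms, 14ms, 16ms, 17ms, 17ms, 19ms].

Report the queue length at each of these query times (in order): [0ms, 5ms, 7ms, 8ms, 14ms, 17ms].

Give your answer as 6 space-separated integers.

Queue lengths at query times:
  query t=0ms: backlog = 1
  query t=5ms: backlog = 5
  query t=7ms: backlog = 2
  query t=8ms: backlog = 1
  query t=14ms: backlog = 2
  query t=17ms: backlog = 2

Answer: 1 5 2 1 2 2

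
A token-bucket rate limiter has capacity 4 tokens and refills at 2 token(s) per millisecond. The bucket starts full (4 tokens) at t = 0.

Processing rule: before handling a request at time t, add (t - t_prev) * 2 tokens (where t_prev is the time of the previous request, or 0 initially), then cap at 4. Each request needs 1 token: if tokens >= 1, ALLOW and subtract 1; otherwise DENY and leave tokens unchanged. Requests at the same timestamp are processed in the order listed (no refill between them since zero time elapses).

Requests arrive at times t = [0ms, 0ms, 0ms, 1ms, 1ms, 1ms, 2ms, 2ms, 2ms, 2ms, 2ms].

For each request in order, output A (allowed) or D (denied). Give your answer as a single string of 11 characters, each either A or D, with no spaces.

Simulating step by step:
  req#1 t=0ms: ALLOW
  req#2 t=0ms: ALLOW
  req#3 t=0ms: ALLOW
  req#4 t=1ms: ALLOW
  req#5 t=1ms: ALLOW
  req#6 t=1ms: ALLOW
  req#7 t=2ms: ALLOW
  req#8 t=2ms: ALLOW
  req#9 t=2ms: DENY
  req#10 t=2ms: DENY
  req#11 t=2ms: DENY

Answer: AAAAAAAADDD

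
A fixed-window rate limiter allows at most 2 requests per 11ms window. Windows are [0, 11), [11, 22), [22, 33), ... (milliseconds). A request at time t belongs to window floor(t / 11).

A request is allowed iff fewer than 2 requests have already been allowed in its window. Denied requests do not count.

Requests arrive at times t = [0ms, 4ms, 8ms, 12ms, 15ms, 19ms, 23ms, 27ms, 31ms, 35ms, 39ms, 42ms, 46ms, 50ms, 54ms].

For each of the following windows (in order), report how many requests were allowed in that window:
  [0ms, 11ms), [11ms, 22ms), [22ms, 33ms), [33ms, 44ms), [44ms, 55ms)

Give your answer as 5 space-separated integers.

Processing requests:
  req#1 t=0ms (window 0): ALLOW
  req#2 t=4ms (window 0): ALLOW
  req#3 t=8ms (window 0): DENY
  req#4 t=12ms (window 1): ALLOW
  req#5 t=15ms (window 1): ALLOW
  req#6 t=19ms (window 1): DENY
  req#7 t=23ms (window 2): ALLOW
  req#8 t=27ms (window 2): ALLOW
  req#9 t=31ms (window 2): DENY
  req#10 t=35ms (window 3): ALLOW
  req#11 t=39ms (window 3): ALLOW
  req#12 t=42ms (window 3): DENY
  req#13 t=46ms (window 4): ALLOW
  req#14 t=50ms (window 4): ALLOW
  req#15 t=54ms (window 4): DENY

Allowed counts by window: 2 2 2 2 2

Answer: 2 2 2 2 2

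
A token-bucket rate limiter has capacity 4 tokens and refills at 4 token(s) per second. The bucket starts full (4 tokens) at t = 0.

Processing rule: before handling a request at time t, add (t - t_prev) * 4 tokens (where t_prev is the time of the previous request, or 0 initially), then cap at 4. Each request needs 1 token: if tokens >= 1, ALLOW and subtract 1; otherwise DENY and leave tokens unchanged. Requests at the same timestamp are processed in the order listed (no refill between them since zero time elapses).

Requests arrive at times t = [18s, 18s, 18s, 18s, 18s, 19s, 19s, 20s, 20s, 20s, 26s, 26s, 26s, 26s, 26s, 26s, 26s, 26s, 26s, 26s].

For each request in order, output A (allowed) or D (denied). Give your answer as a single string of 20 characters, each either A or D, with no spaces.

Answer: AAAADAAAAAAAAADDDDDD

Derivation:
Simulating step by step:
  req#1 t=18s: ALLOW
  req#2 t=18s: ALLOW
  req#3 t=18s: ALLOW
  req#4 t=18s: ALLOW
  req#5 t=18s: DENY
  req#6 t=19s: ALLOW
  req#7 t=19s: ALLOW
  req#8 t=20s: ALLOW
  req#9 t=20s: ALLOW
  req#10 t=20s: ALLOW
  req#11 t=26s: ALLOW
  req#12 t=26s: ALLOW
  req#13 t=26s: ALLOW
  req#14 t=26s: ALLOW
  req#15 t=26s: DENY
  req#16 t=26s: DENY
  req#17 t=26s: DENY
  req#18 t=26s: DENY
  req#19 t=26s: DENY
  req#20 t=26s: DENY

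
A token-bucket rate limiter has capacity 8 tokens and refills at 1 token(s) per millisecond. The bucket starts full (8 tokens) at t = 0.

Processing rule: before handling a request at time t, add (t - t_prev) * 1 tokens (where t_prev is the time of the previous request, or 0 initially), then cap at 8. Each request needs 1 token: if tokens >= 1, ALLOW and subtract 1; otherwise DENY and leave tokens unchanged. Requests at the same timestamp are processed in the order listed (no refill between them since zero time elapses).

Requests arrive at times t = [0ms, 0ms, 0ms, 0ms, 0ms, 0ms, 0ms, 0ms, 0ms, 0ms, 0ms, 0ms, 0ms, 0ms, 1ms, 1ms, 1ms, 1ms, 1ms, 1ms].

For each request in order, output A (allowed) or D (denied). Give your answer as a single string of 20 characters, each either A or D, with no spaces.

Simulating step by step:
  req#1 t=0ms: ALLOW
  req#2 t=0ms: ALLOW
  req#3 t=0ms: ALLOW
  req#4 t=0ms: ALLOW
  req#5 t=0ms: ALLOW
  req#6 t=0ms: ALLOW
  req#7 t=0ms: ALLOW
  req#8 t=0ms: ALLOW
  req#9 t=0ms: DENY
  req#10 t=0ms: DENY
  req#11 t=0ms: DENY
  req#12 t=0ms: DENY
  req#13 t=0ms: DENY
  req#14 t=0ms: DENY
  req#15 t=1ms: ALLOW
  req#16 t=1ms: DENY
  req#17 t=1ms: DENY
  req#18 t=1ms: DENY
  req#19 t=1ms: DENY
  req#20 t=1ms: DENY

Answer: AAAAAAAADDDDDDADDDDD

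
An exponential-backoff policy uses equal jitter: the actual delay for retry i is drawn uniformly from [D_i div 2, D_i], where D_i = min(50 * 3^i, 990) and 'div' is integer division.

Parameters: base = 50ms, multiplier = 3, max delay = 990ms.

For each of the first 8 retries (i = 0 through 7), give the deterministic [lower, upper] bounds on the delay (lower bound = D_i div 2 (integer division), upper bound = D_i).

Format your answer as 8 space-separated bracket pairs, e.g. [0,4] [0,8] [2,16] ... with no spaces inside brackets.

Answer: [25,50] [75,150] [225,450] [495,990] [495,990] [495,990] [495,990] [495,990]

Derivation:
Computing bounds per retry:
  i=0: D_i=min(50*3^0,990)=50, bounds=[25,50]
  i=1: D_i=min(50*3^1,990)=150, bounds=[75,150]
  i=2: D_i=min(50*3^2,990)=450, bounds=[225,450]
  i=3: D_i=min(50*3^3,990)=990, bounds=[495,990]
  i=4: D_i=min(50*3^4,990)=990, bounds=[495,990]
  i=5: D_i=min(50*3^5,990)=990, bounds=[495,990]
  i=6: D_i=min(50*3^6,990)=990, bounds=[495,990]
  i=7: D_i=min(50*3^7,990)=990, bounds=[495,990]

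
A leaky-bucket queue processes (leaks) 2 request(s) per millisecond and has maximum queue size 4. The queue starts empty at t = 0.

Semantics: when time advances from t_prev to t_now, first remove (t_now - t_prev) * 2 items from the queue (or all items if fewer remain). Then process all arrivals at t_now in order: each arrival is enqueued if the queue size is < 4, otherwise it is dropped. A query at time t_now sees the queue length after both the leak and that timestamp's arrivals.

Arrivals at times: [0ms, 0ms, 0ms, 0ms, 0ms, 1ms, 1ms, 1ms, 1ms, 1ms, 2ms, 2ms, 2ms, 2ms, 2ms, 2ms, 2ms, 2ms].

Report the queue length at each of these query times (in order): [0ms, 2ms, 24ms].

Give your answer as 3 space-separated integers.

Answer: 4 4 0

Derivation:
Queue lengths at query times:
  query t=0ms: backlog = 4
  query t=2ms: backlog = 4
  query t=24ms: backlog = 0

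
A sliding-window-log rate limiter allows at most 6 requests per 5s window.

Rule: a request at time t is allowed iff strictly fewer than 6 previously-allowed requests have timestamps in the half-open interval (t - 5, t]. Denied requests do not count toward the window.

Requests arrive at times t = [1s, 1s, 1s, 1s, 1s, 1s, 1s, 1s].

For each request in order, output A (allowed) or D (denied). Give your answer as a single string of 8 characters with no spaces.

Answer: AAAAAADD

Derivation:
Tracking allowed requests in the window:
  req#1 t=1s: ALLOW
  req#2 t=1s: ALLOW
  req#3 t=1s: ALLOW
  req#4 t=1s: ALLOW
  req#5 t=1s: ALLOW
  req#6 t=1s: ALLOW
  req#7 t=1s: DENY
  req#8 t=1s: DENY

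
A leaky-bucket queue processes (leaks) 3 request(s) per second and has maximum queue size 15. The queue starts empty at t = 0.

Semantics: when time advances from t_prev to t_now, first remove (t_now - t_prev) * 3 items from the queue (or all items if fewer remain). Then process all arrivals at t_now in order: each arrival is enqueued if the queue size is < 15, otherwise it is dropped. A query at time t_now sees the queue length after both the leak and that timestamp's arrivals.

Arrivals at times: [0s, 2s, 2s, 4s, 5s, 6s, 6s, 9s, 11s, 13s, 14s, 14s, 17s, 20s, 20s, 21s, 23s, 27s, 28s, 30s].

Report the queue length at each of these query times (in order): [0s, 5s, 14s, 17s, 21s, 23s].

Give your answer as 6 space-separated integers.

Queue lengths at query times:
  query t=0s: backlog = 1
  query t=5s: backlog = 1
  query t=14s: backlog = 2
  query t=17s: backlog = 1
  query t=21s: backlog = 1
  query t=23s: backlog = 1

Answer: 1 1 2 1 1 1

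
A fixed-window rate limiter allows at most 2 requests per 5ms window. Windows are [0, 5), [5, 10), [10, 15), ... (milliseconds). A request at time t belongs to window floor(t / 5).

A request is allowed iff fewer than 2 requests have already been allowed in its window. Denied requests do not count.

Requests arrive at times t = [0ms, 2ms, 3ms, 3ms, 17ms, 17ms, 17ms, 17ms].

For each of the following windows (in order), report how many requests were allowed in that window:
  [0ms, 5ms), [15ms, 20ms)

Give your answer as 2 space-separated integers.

Answer: 2 2

Derivation:
Processing requests:
  req#1 t=0ms (window 0): ALLOW
  req#2 t=2ms (window 0): ALLOW
  req#3 t=3ms (window 0): DENY
  req#4 t=3ms (window 0): DENY
  req#5 t=17ms (window 3): ALLOW
  req#6 t=17ms (window 3): ALLOW
  req#7 t=17ms (window 3): DENY
  req#8 t=17ms (window 3): DENY

Allowed counts by window: 2 2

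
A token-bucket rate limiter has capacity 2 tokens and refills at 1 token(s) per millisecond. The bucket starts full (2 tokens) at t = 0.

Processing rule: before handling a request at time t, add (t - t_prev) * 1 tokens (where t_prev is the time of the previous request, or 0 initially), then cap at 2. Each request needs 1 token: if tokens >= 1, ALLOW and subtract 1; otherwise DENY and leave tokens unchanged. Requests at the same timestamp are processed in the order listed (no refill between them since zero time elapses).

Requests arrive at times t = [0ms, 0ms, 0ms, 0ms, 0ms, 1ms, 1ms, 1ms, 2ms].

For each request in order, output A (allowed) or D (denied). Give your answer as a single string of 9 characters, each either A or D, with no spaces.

Answer: AADDDADDA

Derivation:
Simulating step by step:
  req#1 t=0ms: ALLOW
  req#2 t=0ms: ALLOW
  req#3 t=0ms: DENY
  req#4 t=0ms: DENY
  req#5 t=0ms: DENY
  req#6 t=1ms: ALLOW
  req#7 t=1ms: DENY
  req#8 t=1ms: DENY
  req#9 t=2ms: ALLOW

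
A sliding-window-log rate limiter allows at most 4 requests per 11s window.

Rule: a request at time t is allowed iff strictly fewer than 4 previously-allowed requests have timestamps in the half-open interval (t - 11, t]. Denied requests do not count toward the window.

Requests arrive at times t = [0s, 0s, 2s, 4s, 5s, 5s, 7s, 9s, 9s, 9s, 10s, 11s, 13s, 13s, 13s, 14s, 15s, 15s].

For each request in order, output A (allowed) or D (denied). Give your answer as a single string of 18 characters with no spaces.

Tracking allowed requests in the window:
  req#1 t=0s: ALLOW
  req#2 t=0s: ALLOW
  req#3 t=2s: ALLOW
  req#4 t=4s: ALLOW
  req#5 t=5s: DENY
  req#6 t=5s: DENY
  req#7 t=7s: DENY
  req#8 t=9s: DENY
  req#9 t=9s: DENY
  req#10 t=9s: DENY
  req#11 t=10s: DENY
  req#12 t=11s: ALLOW
  req#13 t=13s: ALLOW
  req#14 t=13s: ALLOW
  req#15 t=13s: DENY
  req#16 t=14s: DENY
  req#17 t=15s: ALLOW
  req#18 t=15s: DENY

Answer: AAAADDDDDDDAAADDAD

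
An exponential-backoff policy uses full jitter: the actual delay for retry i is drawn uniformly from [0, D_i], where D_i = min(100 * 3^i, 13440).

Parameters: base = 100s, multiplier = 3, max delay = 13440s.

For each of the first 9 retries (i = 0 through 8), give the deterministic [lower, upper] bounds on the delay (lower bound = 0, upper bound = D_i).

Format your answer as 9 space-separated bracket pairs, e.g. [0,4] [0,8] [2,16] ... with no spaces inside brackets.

Answer: [0,100] [0,300] [0,900] [0,2700] [0,8100] [0,13440] [0,13440] [0,13440] [0,13440]

Derivation:
Computing bounds per retry:
  i=0: D_i=min(100*3^0,13440)=100, bounds=[0,100]
  i=1: D_i=min(100*3^1,13440)=300, bounds=[0,300]
  i=2: D_i=min(100*3^2,13440)=900, bounds=[0,900]
  i=3: D_i=min(100*3^3,13440)=2700, bounds=[0,2700]
  i=4: D_i=min(100*3^4,13440)=8100, bounds=[0,8100]
  i=5: D_i=min(100*3^5,13440)=13440, bounds=[0,13440]
  i=6: D_i=min(100*3^6,13440)=13440, bounds=[0,13440]
  i=7: D_i=min(100*3^7,13440)=13440, bounds=[0,13440]
  i=8: D_i=min(100*3^8,13440)=13440, bounds=[0,13440]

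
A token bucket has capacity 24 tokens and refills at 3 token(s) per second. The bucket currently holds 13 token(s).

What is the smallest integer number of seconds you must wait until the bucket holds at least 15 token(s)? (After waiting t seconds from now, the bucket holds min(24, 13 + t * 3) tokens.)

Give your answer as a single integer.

Need 13 + t * 3 >= 15, so t >= 2/3.
Smallest integer t = ceil(2/3) = 1.

Answer: 1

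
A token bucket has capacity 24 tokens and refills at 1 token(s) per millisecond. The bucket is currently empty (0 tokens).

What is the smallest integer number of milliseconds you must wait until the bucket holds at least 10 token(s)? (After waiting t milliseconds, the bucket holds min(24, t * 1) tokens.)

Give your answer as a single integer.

Need t * 1 >= 10, so t >= 10/1.
Smallest integer t = ceil(10/1) = 10.

Answer: 10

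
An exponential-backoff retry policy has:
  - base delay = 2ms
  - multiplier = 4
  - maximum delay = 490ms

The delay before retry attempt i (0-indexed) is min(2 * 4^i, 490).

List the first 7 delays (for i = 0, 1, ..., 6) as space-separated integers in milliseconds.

Answer: 2 8 32 128 490 490 490

Derivation:
Computing each delay:
  i=0: min(2*4^0, 490) = 2
  i=1: min(2*4^1, 490) = 8
  i=2: min(2*4^2, 490) = 32
  i=3: min(2*4^3, 490) = 128
  i=4: min(2*4^4, 490) = 490
  i=5: min(2*4^5, 490) = 490
  i=6: min(2*4^6, 490) = 490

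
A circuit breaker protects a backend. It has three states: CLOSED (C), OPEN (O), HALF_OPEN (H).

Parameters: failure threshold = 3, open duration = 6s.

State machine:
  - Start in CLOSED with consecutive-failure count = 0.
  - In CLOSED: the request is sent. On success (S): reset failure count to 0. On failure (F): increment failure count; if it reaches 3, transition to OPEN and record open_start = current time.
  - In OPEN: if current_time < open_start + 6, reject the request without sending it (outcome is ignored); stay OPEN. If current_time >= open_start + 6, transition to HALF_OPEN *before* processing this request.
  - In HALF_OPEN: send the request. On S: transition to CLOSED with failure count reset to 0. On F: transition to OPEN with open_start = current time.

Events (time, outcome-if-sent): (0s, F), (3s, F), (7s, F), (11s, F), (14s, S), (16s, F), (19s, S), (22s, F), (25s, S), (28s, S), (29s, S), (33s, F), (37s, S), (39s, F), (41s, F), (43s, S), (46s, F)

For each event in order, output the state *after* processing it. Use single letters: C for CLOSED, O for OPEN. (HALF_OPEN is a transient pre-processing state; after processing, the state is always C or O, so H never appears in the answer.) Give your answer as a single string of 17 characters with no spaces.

Answer: CCOOCCCCCCCCCCCCC

Derivation:
State after each event:
  event#1 t=0s outcome=F: state=CLOSED
  event#2 t=3s outcome=F: state=CLOSED
  event#3 t=7s outcome=F: state=OPEN
  event#4 t=11s outcome=F: state=OPEN
  event#5 t=14s outcome=S: state=CLOSED
  event#6 t=16s outcome=F: state=CLOSED
  event#7 t=19s outcome=S: state=CLOSED
  event#8 t=22s outcome=F: state=CLOSED
  event#9 t=25s outcome=S: state=CLOSED
  event#10 t=28s outcome=S: state=CLOSED
  event#11 t=29s outcome=S: state=CLOSED
  event#12 t=33s outcome=F: state=CLOSED
  event#13 t=37s outcome=S: state=CLOSED
  event#14 t=39s outcome=F: state=CLOSED
  event#15 t=41s outcome=F: state=CLOSED
  event#16 t=43s outcome=S: state=CLOSED
  event#17 t=46s outcome=F: state=CLOSED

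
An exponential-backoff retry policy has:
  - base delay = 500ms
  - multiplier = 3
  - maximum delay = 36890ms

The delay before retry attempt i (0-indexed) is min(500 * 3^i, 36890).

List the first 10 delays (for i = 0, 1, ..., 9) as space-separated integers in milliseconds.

Computing each delay:
  i=0: min(500*3^0, 36890) = 500
  i=1: min(500*3^1, 36890) = 1500
  i=2: min(500*3^2, 36890) = 4500
  i=3: min(500*3^3, 36890) = 13500
  i=4: min(500*3^4, 36890) = 36890
  i=5: min(500*3^5, 36890) = 36890
  i=6: min(500*3^6, 36890) = 36890
  i=7: min(500*3^7, 36890) = 36890
  i=8: min(500*3^8, 36890) = 36890
  i=9: min(500*3^9, 36890) = 36890

Answer: 500 1500 4500 13500 36890 36890 36890 36890 36890 36890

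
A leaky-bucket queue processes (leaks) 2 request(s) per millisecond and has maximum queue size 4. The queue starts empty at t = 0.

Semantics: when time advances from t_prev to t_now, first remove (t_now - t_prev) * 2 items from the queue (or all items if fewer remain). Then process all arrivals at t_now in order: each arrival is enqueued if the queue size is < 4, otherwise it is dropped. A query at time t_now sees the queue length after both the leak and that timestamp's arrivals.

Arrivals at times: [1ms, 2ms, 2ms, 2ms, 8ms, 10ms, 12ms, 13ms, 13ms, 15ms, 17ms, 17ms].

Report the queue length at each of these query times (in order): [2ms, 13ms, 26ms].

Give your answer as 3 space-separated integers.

Queue lengths at query times:
  query t=2ms: backlog = 3
  query t=13ms: backlog = 2
  query t=26ms: backlog = 0

Answer: 3 2 0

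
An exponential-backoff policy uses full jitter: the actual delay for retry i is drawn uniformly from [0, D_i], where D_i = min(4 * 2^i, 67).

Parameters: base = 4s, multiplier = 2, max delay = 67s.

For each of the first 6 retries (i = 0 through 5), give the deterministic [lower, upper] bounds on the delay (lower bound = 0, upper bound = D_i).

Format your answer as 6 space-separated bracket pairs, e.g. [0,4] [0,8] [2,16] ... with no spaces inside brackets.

Computing bounds per retry:
  i=0: D_i=min(4*2^0,67)=4, bounds=[0,4]
  i=1: D_i=min(4*2^1,67)=8, bounds=[0,8]
  i=2: D_i=min(4*2^2,67)=16, bounds=[0,16]
  i=3: D_i=min(4*2^3,67)=32, bounds=[0,32]
  i=4: D_i=min(4*2^4,67)=64, bounds=[0,64]
  i=5: D_i=min(4*2^5,67)=67, bounds=[0,67]

Answer: [0,4] [0,8] [0,16] [0,32] [0,64] [0,67]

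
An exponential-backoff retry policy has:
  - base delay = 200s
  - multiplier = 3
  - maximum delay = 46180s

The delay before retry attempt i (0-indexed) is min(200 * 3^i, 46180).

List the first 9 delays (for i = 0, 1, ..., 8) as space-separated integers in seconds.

Computing each delay:
  i=0: min(200*3^0, 46180) = 200
  i=1: min(200*3^1, 46180) = 600
  i=2: min(200*3^2, 46180) = 1800
  i=3: min(200*3^3, 46180) = 5400
  i=4: min(200*3^4, 46180) = 16200
  i=5: min(200*3^5, 46180) = 46180
  i=6: min(200*3^6, 46180) = 46180
  i=7: min(200*3^7, 46180) = 46180
  i=8: min(200*3^8, 46180) = 46180

Answer: 200 600 1800 5400 16200 46180 46180 46180 46180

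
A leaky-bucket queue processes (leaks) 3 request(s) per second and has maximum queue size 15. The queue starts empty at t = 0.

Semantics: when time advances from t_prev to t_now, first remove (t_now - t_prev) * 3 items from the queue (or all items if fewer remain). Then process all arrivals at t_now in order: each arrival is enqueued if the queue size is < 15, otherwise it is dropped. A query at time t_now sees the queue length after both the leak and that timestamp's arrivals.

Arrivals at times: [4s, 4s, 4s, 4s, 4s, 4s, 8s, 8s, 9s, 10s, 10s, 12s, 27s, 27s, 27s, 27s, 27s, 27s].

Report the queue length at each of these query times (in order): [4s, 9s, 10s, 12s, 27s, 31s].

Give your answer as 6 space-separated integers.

Queue lengths at query times:
  query t=4s: backlog = 6
  query t=9s: backlog = 1
  query t=10s: backlog = 2
  query t=12s: backlog = 1
  query t=27s: backlog = 6
  query t=31s: backlog = 0

Answer: 6 1 2 1 6 0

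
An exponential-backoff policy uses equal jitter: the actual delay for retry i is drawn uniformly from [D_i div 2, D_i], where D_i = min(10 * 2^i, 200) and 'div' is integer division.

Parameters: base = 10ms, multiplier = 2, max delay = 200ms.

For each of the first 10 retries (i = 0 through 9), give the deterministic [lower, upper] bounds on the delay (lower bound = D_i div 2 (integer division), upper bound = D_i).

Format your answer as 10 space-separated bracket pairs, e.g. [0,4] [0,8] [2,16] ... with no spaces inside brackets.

Answer: [5,10] [10,20] [20,40] [40,80] [80,160] [100,200] [100,200] [100,200] [100,200] [100,200]

Derivation:
Computing bounds per retry:
  i=0: D_i=min(10*2^0,200)=10, bounds=[5,10]
  i=1: D_i=min(10*2^1,200)=20, bounds=[10,20]
  i=2: D_i=min(10*2^2,200)=40, bounds=[20,40]
  i=3: D_i=min(10*2^3,200)=80, bounds=[40,80]
  i=4: D_i=min(10*2^4,200)=160, bounds=[80,160]
  i=5: D_i=min(10*2^5,200)=200, bounds=[100,200]
  i=6: D_i=min(10*2^6,200)=200, bounds=[100,200]
  i=7: D_i=min(10*2^7,200)=200, bounds=[100,200]
  i=8: D_i=min(10*2^8,200)=200, bounds=[100,200]
  i=9: D_i=min(10*2^9,200)=200, bounds=[100,200]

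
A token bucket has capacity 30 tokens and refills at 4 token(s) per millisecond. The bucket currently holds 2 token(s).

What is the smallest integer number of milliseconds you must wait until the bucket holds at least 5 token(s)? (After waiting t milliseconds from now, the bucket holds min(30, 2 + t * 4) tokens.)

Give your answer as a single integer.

Need 2 + t * 4 >= 5, so t >= 3/4.
Smallest integer t = ceil(3/4) = 1.

Answer: 1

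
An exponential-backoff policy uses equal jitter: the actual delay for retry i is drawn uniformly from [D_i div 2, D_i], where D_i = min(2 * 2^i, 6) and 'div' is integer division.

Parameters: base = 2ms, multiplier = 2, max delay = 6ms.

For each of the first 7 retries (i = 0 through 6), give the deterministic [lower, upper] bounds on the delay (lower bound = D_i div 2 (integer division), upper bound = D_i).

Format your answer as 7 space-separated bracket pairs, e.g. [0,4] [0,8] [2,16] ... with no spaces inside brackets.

Computing bounds per retry:
  i=0: D_i=min(2*2^0,6)=2, bounds=[1,2]
  i=1: D_i=min(2*2^1,6)=4, bounds=[2,4]
  i=2: D_i=min(2*2^2,6)=6, bounds=[3,6]
  i=3: D_i=min(2*2^3,6)=6, bounds=[3,6]
  i=4: D_i=min(2*2^4,6)=6, bounds=[3,6]
  i=5: D_i=min(2*2^5,6)=6, bounds=[3,6]
  i=6: D_i=min(2*2^6,6)=6, bounds=[3,6]

Answer: [1,2] [2,4] [3,6] [3,6] [3,6] [3,6] [3,6]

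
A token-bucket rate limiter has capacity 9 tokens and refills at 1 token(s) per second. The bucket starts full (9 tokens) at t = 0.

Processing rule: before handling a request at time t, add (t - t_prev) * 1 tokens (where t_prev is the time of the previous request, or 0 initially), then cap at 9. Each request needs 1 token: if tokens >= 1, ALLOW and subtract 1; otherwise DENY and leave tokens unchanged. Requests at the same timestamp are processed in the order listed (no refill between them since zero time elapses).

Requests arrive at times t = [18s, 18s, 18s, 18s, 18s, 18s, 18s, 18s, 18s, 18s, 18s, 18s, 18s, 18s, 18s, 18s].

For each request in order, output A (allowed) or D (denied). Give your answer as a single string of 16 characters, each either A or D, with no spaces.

Answer: AAAAAAAAADDDDDDD

Derivation:
Simulating step by step:
  req#1 t=18s: ALLOW
  req#2 t=18s: ALLOW
  req#3 t=18s: ALLOW
  req#4 t=18s: ALLOW
  req#5 t=18s: ALLOW
  req#6 t=18s: ALLOW
  req#7 t=18s: ALLOW
  req#8 t=18s: ALLOW
  req#9 t=18s: ALLOW
  req#10 t=18s: DENY
  req#11 t=18s: DENY
  req#12 t=18s: DENY
  req#13 t=18s: DENY
  req#14 t=18s: DENY
  req#15 t=18s: DENY
  req#16 t=18s: DENY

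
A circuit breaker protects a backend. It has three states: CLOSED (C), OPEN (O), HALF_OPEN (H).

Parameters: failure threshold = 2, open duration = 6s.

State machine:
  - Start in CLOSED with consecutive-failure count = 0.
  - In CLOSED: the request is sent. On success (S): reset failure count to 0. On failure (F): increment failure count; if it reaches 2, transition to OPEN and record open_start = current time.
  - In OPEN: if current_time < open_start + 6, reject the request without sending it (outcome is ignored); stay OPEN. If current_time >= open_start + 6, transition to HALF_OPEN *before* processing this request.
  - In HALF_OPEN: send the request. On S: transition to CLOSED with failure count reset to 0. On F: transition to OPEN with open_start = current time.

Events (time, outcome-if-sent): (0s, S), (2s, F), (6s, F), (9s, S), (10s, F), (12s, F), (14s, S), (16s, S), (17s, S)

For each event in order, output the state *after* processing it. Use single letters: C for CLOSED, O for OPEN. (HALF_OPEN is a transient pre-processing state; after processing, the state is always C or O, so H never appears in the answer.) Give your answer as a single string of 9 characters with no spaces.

State after each event:
  event#1 t=0s outcome=S: state=CLOSED
  event#2 t=2s outcome=F: state=CLOSED
  event#3 t=6s outcome=F: state=OPEN
  event#4 t=9s outcome=S: state=OPEN
  event#5 t=10s outcome=F: state=OPEN
  event#6 t=12s outcome=F: state=OPEN
  event#7 t=14s outcome=S: state=OPEN
  event#8 t=16s outcome=S: state=OPEN
  event#9 t=17s outcome=S: state=OPEN

Answer: CCOOOOOOO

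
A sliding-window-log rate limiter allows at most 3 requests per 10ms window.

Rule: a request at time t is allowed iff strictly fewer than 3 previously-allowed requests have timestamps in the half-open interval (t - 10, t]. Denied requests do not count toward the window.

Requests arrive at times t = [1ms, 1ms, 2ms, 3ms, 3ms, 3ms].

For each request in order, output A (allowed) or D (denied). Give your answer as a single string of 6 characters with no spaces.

Tracking allowed requests in the window:
  req#1 t=1ms: ALLOW
  req#2 t=1ms: ALLOW
  req#3 t=2ms: ALLOW
  req#4 t=3ms: DENY
  req#5 t=3ms: DENY
  req#6 t=3ms: DENY

Answer: AAADDD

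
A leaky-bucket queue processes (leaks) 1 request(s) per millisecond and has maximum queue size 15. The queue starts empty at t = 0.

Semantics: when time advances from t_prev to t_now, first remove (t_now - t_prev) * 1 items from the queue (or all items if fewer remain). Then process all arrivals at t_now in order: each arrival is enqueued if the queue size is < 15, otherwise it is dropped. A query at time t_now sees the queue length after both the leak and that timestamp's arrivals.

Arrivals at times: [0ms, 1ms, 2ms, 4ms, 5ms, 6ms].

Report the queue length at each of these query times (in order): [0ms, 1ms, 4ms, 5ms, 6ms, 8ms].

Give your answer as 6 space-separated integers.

Answer: 1 1 1 1 1 0

Derivation:
Queue lengths at query times:
  query t=0ms: backlog = 1
  query t=1ms: backlog = 1
  query t=4ms: backlog = 1
  query t=5ms: backlog = 1
  query t=6ms: backlog = 1
  query t=8ms: backlog = 0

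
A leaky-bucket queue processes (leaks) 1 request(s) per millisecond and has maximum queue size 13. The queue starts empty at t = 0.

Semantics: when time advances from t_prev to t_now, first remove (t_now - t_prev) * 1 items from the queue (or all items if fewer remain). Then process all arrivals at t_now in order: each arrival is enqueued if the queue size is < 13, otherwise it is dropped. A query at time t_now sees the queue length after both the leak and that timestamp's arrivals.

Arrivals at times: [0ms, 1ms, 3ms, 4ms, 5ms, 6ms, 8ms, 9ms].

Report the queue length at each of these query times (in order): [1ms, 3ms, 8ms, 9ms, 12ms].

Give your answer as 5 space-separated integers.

Queue lengths at query times:
  query t=1ms: backlog = 1
  query t=3ms: backlog = 1
  query t=8ms: backlog = 1
  query t=9ms: backlog = 1
  query t=12ms: backlog = 0

Answer: 1 1 1 1 0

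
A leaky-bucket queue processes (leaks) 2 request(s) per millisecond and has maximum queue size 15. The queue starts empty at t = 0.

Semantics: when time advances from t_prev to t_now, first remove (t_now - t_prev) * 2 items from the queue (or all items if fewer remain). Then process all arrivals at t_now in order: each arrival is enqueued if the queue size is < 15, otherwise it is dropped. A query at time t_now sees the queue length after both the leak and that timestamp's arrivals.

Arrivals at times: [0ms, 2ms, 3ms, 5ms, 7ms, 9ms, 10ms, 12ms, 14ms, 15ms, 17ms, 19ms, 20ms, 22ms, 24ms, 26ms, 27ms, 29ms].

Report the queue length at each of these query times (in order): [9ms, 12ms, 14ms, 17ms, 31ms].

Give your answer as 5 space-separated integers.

Answer: 1 1 1 1 0

Derivation:
Queue lengths at query times:
  query t=9ms: backlog = 1
  query t=12ms: backlog = 1
  query t=14ms: backlog = 1
  query t=17ms: backlog = 1
  query t=31ms: backlog = 0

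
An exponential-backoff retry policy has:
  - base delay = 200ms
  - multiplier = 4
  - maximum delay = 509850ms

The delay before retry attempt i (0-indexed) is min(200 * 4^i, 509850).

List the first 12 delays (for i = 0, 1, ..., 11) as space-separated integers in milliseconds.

Answer: 200 800 3200 12800 51200 204800 509850 509850 509850 509850 509850 509850

Derivation:
Computing each delay:
  i=0: min(200*4^0, 509850) = 200
  i=1: min(200*4^1, 509850) = 800
  i=2: min(200*4^2, 509850) = 3200
  i=3: min(200*4^3, 509850) = 12800
  i=4: min(200*4^4, 509850) = 51200
  i=5: min(200*4^5, 509850) = 204800
  i=6: min(200*4^6, 509850) = 509850
  i=7: min(200*4^7, 509850) = 509850
  i=8: min(200*4^8, 509850) = 509850
  i=9: min(200*4^9, 509850) = 509850
  i=10: min(200*4^10, 509850) = 509850
  i=11: min(200*4^11, 509850) = 509850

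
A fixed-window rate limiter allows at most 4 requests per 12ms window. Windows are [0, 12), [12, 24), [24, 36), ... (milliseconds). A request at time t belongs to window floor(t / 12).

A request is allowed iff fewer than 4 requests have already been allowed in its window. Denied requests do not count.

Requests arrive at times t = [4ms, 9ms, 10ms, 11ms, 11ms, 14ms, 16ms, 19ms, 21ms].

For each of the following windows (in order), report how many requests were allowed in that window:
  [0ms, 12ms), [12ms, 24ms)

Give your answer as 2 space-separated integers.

Processing requests:
  req#1 t=4ms (window 0): ALLOW
  req#2 t=9ms (window 0): ALLOW
  req#3 t=10ms (window 0): ALLOW
  req#4 t=11ms (window 0): ALLOW
  req#5 t=11ms (window 0): DENY
  req#6 t=14ms (window 1): ALLOW
  req#7 t=16ms (window 1): ALLOW
  req#8 t=19ms (window 1): ALLOW
  req#9 t=21ms (window 1): ALLOW

Allowed counts by window: 4 4

Answer: 4 4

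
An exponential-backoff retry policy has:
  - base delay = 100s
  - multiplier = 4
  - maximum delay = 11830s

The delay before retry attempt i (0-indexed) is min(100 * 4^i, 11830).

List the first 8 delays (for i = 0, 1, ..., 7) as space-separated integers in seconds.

Computing each delay:
  i=0: min(100*4^0, 11830) = 100
  i=1: min(100*4^1, 11830) = 400
  i=2: min(100*4^2, 11830) = 1600
  i=3: min(100*4^3, 11830) = 6400
  i=4: min(100*4^4, 11830) = 11830
  i=5: min(100*4^5, 11830) = 11830
  i=6: min(100*4^6, 11830) = 11830
  i=7: min(100*4^7, 11830) = 11830

Answer: 100 400 1600 6400 11830 11830 11830 11830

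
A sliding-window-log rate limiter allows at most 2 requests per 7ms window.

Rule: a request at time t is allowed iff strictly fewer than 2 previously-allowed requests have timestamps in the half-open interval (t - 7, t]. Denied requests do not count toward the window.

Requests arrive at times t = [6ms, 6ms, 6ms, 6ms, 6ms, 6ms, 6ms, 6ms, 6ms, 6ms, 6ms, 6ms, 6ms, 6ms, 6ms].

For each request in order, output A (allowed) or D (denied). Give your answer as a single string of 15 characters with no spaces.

Tracking allowed requests in the window:
  req#1 t=6ms: ALLOW
  req#2 t=6ms: ALLOW
  req#3 t=6ms: DENY
  req#4 t=6ms: DENY
  req#5 t=6ms: DENY
  req#6 t=6ms: DENY
  req#7 t=6ms: DENY
  req#8 t=6ms: DENY
  req#9 t=6ms: DENY
  req#10 t=6ms: DENY
  req#11 t=6ms: DENY
  req#12 t=6ms: DENY
  req#13 t=6ms: DENY
  req#14 t=6ms: DENY
  req#15 t=6ms: DENY

Answer: AADDDDDDDDDDDDD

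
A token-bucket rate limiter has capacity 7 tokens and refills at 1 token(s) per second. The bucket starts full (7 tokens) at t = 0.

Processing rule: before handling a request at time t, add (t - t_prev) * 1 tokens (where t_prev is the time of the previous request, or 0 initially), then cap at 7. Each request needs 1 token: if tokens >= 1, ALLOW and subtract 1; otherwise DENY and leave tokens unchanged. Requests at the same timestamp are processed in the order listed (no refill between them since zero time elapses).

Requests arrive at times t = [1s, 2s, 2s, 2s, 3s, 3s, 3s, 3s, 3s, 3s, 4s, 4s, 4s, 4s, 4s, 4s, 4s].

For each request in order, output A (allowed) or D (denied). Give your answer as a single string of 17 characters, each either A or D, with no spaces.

Simulating step by step:
  req#1 t=1s: ALLOW
  req#2 t=2s: ALLOW
  req#3 t=2s: ALLOW
  req#4 t=2s: ALLOW
  req#5 t=3s: ALLOW
  req#6 t=3s: ALLOW
  req#7 t=3s: ALLOW
  req#8 t=3s: ALLOW
  req#9 t=3s: ALLOW
  req#10 t=3s: DENY
  req#11 t=4s: ALLOW
  req#12 t=4s: DENY
  req#13 t=4s: DENY
  req#14 t=4s: DENY
  req#15 t=4s: DENY
  req#16 t=4s: DENY
  req#17 t=4s: DENY

Answer: AAAAAAAAADADDDDDD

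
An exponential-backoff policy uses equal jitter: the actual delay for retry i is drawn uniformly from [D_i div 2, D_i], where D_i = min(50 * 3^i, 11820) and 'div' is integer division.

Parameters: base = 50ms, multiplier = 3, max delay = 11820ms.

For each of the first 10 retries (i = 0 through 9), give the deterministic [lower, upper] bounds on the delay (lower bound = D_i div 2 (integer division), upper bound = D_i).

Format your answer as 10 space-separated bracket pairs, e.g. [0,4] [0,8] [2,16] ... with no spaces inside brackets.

Answer: [25,50] [75,150] [225,450] [675,1350] [2025,4050] [5910,11820] [5910,11820] [5910,11820] [5910,11820] [5910,11820]

Derivation:
Computing bounds per retry:
  i=0: D_i=min(50*3^0,11820)=50, bounds=[25,50]
  i=1: D_i=min(50*3^1,11820)=150, bounds=[75,150]
  i=2: D_i=min(50*3^2,11820)=450, bounds=[225,450]
  i=3: D_i=min(50*3^3,11820)=1350, bounds=[675,1350]
  i=4: D_i=min(50*3^4,11820)=4050, bounds=[2025,4050]
  i=5: D_i=min(50*3^5,11820)=11820, bounds=[5910,11820]
  i=6: D_i=min(50*3^6,11820)=11820, bounds=[5910,11820]
  i=7: D_i=min(50*3^7,11820)=11820, bounds=[5910,11820]
  i=8: D_i=min(50*3^8,11820)=11820, bounds=[5910,11820]
  i=9: D_i=min(50*3^9,11820)=11820, bounds=[5910,11820]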